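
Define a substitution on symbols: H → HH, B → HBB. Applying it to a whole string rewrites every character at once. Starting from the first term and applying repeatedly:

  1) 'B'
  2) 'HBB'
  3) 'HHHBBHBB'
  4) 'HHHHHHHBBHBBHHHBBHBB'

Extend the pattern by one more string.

Applying the rule to each of the 20 symbols of HHHHHHHBBHBBHHHBBHBB gives the pieces HH HH HH HH HH HH HH HBB HBB HH HBB HBB HH HH HH HBB HBB HH HBB HBB, which concatenate to the answer.

HHHHHHHHHHHHHHHBBHBBHHHBBHBBHHHHHHHBBHBBHHHBBHBB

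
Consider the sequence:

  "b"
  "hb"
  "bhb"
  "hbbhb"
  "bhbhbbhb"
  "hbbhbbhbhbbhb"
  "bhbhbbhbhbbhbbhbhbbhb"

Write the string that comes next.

Each term (from the third on) is the two preceding terms concatenated in order: term 3 = b·hb = bhb.
The next term joins hbbhbbhbhbbhb and bhbhbbhbhbbhbbhbhbbhb.

hbbhbbhbhbbhbbhbhbbhbhbbhbbhbhbbhb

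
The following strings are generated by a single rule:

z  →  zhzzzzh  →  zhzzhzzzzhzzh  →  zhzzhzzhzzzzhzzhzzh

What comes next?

s(k+1) = zhz·s(k)·zzh, so each term gains zhz as a prefix and zzh as a suffix.
Applying this once more to zhzzhzzhzzzzhzzhzzh:

zhzzhzzhzzhzzzzhzzhzzhzzh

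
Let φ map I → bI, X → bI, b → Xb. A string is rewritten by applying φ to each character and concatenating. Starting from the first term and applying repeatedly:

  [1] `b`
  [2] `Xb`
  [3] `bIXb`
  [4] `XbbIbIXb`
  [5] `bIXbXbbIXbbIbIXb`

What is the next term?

Applying the rule to each of the 16 symbols of bIXbXbbIXbbIbIXb gives the pieces Xb bI bI Xb bI Xb Xb bI bI Xb Xb bI Xb bI bI Xb, which concatenate to the answer.

XbbIbIXbbIXbXbbIbIXbXbbIXbbIbIXb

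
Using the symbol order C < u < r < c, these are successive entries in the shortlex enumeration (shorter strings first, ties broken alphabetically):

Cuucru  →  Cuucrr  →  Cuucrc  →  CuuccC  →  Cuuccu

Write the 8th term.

Continuing the enumeration 3 steps past Cuuccu: Cuuccu → Cuuccr → Cuuccc → (answer).

CurCCC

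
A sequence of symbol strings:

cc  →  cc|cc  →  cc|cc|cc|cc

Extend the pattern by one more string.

cc|cc|cc|cc|cc|cc|cc|cc

Each string is two copies of the previous one joined by '|'.
So the next term is two copies of cc|cc|cc|cc with '|' between the halves.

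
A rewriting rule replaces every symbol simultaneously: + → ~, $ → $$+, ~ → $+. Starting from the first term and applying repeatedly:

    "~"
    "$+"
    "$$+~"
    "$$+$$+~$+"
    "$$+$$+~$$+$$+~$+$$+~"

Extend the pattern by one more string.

Rewriting the 20 symbols of $$+$$+~$$+$$+~$+$$+~ one by one yields $$+ $$+ ~ $$+ $$+ ~ $+ $$+ $$+ ~ $$+ $$+ ~ $+ $$+ ~ $$+ $$+ ~ $+; concatenated:

$$+$$+~$$+$$+~$+$$+$$+~$$+$$+~$+$$+~$$+$$+~$+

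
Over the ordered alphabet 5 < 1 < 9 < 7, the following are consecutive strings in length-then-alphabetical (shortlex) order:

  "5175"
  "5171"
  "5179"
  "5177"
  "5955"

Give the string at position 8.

5957

Stepping forward 3 times from 5955: 5955 → 5951 → 5959, then the target.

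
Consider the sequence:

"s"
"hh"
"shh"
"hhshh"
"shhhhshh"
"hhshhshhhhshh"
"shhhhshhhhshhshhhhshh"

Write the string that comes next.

hhshhshhhhshhshhhhshhhhshhshhhhshh

This is a Fibonacci-style word recurrence s(k) = s(k−2)·s(k−1): e.g. s·hh = shh.
The next term joins hhshhshhhhshh and shhhhshhhhshhshhhhshh.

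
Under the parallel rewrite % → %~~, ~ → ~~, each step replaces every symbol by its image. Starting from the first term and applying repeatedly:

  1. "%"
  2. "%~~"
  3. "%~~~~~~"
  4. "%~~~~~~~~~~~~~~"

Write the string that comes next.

Rewriting the 15 symbols of %~~~~~~~~~~~~~~ one by one yields %~~ ~~ ~~ ~~ ~~ ~~ ~~ ~~ ~~ ~~ ~~ ~~ ~~ ~~ ~~; concatenated:

%~~~~~~~~~~~~~~~~~~~~~~~~~~~~~~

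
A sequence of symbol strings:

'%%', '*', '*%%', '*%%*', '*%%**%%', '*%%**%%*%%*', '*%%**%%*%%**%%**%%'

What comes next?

Each term (from the third on) is the previous term followed by the one before it: term 3 = *·%% = *%%.
So term 8 is *%%**%%*%%**%%**%%·*%%**%%*%%*.

*%%**%%*%%**%%**%%*%%**%%*%%*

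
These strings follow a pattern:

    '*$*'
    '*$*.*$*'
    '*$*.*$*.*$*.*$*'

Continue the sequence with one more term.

*$*.*$*.*$*.*$*.*$*.*$*.*$*.*$*

Every step duplicates the string with '.' between the halves.
One more doubling of *$*.*$*.*$*.*$* gives the answer.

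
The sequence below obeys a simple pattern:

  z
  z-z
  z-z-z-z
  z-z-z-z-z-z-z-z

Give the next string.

z-z-z-z-z-z-z-z-z-z-z-z-z-z-z-z

Each string is two copies of the previous one joined by '-'.
So the next term is two copies of z-z-z-z-z-z-z-z with '-' between the halves.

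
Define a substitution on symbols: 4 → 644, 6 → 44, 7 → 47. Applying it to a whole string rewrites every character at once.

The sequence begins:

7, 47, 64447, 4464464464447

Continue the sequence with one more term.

Rewriting the 13 symbols of 4464464464447 one by one yields 644 644 44 644 644 44 644 644 44 644 644 644 47; concatenated:

64464444644644446446444464464464447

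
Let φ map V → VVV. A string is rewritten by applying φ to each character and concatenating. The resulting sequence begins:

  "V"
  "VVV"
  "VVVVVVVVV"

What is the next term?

VVVVVVVVVVVVVVVVVVVVVVVVVVV

Expanding VVVVVVVVV: V→VVV, V→VVV, V→VVV, V→VVV, V→VVV, V→VVV, V→VVV, V→VVV, V→VVV. Concatenated: VVV VVV VVV VVV VVV VVV VVV VVV VVV.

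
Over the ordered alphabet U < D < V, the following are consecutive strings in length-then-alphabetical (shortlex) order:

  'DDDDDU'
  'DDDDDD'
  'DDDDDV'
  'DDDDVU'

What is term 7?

Advancing 3 positions from DDDDVU through DDDDVU → DDDDVD → DDDDVV reaches term 7.

DDDVUU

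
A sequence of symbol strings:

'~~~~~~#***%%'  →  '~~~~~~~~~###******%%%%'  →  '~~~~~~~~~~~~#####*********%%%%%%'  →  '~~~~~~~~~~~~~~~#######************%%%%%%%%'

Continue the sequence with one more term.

Each string has the form ~^{3n+3} #^{2n-1} *^{3n} %^{2n} (n = 1, 2, …).
At n = 5 the blocks have lengths 18, 9, 15, 10.

~~~~~~~~~~~~~~~~~~#########***************%%%%%%%%%%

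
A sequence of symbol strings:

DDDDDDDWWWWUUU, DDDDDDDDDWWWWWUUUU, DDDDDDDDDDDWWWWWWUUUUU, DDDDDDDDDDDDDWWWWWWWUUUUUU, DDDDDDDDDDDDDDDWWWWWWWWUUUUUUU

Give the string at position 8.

DDDDDDDDDDDDDDDDDDDDDWWWWWWWWWWWUUUUUUUUUU

Reading off run lengths: D runs 7, 9, 11, 13, 15; W runs 4, 5, 6, 7, 8; U runs 3, 4, 5, 6, 7 — each is linear in n, where the shown terms are n = 3, 4, 5, 6, 7.
At n = 10 the blocks have lengths 21, 11, 10.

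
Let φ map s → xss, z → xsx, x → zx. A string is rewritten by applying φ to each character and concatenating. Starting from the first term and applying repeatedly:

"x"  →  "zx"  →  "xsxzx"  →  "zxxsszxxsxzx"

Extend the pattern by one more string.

xsxzxzxxssxssxsxzxzxxsszxxsxzx

Apply φ to zxxsszxxsxzx symbol by symbol: z→xsx, x→zx, x→zx, s→xss, s→xss, z→xsx, x→zx, x→zx, s→xss, x→zx, z→xsx, x→zx; joined: xsx zx zx xss xss xsx zx zx xss zx xsx zx.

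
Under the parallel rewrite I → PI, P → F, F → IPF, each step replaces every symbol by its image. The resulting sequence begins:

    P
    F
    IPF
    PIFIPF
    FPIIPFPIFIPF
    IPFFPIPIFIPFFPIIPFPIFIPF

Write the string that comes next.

φ(IPFFPIPIFIPFFPIIPFPIFIPF) expands symbol-by-symbol to PI F IPF IPF F PI F PI IPF PI F IPF IPF F PI PI F IPF F PI IPF PI F IPF; joining the 24 pieces gives the next term.

PIFIPFIPFFPIFPIIPFPIFIPFIPFFPIPIFIPFFPIIPFPIFIPF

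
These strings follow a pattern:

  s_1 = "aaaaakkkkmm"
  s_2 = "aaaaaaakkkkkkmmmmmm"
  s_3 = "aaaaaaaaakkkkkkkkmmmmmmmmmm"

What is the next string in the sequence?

aaaaaaaaaaakkkkkkkkkkmmmmmmmmmmmmmm

Term n consists of 2n+3 a's, followed by 2n+2 k's, followed by 4n-2 m's (n = 1, 2, …).
At n = 4 the blocks have lengths 11, 10, 14.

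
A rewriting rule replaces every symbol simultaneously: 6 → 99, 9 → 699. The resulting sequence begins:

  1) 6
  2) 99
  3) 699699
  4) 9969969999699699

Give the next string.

Rewriting the 16 symbols of 9969969999699699 one by one yields 699 699 99 699 699 99 699 699 699 699 99 699 699 99 699 699; concatenated:

69969999699699996996996996999969969999699699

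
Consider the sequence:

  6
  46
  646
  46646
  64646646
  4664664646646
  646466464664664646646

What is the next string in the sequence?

This is a Fibonacci-style word recurrence s(k) = s(k−2)·s(k−1): e.g. 6·46 = 646.
The next term joins 4664664646646 and 646466464664664646646.

4664664646646646466464664664646646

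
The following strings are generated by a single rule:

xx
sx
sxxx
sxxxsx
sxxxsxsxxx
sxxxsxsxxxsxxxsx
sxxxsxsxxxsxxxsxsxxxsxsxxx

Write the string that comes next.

This is a Fibonacci-style word recurrence s(k) = s(k−1)·s(k−2): e.g. sx·xx = sxxx.
So term 8 is sxxxsxsxxxsxxxsxsxxxsxsxxx·sxxxsxsxxxsxxxsx.

sxxxsxsxxxsxxxsxsxxxsxsxxxsxxxsxsxxxsxxxsx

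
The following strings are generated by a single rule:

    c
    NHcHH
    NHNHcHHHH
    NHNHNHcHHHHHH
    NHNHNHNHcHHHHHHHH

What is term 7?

s(k+1) = NH·s(k)·HH, so each term gains NH as a prefix and HH as a suffix.
From NHNHNHNHcHHHHHHHH, 2 further steps: NHNHNHNHcHHHHHHHH → NHNHNHNHNHcHHHHHHHHHH → (answer).

NHNHNHNHNHNHcHHHHHHHHHHHH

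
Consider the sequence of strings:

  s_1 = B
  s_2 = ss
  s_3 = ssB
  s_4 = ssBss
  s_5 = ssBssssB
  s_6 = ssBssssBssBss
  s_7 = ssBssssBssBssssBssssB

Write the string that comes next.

Each term (from the third on) is the previous term followed by the one before it: term 3 = ss·B = ssB.
So term 8 is ssBssssBssBssssBssssB·ssBssssBssBss.

ssBssssBssBssssBssssBssBssssBssBss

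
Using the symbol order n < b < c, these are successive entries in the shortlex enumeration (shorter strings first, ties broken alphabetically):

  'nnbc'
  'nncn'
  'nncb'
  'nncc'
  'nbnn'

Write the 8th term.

nbbn

Advancing 3 positions from nbnn through nbnn → nbnb → nbnc reaches term 8.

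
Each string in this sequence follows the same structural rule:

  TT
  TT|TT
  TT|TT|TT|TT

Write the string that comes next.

Each string is two copies of the previous one joined by '|'.
One more doubling of TT|TT|TT|TT gives the answer.

TT|TT|TT|TT|TT|TT|TT|TT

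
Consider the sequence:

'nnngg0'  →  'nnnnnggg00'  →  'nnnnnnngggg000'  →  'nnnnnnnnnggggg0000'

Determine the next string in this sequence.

nnnnnnnnnnngggggg00000

Term n consists of 2n-1 n's, followed by n g's, followed by n-1 0's, where the shown terms are n = 2, 3, 4, 5.
At n = 6 the blocks have lengths 11, 6, 5.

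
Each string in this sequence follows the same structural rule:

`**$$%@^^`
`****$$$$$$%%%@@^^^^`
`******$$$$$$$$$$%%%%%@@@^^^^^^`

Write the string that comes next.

********$$$$$$$$$$$$$$%%%%%%%@@@@^^^^^^^^

The n-th term is 2n *'s then 4n-2 $'s then 2n-1 %'s then n @'s then 2n ^'s (n = 1, 2, …).
Setting n = 4 gives 8, 14, 7, 4, 8 characters in each block.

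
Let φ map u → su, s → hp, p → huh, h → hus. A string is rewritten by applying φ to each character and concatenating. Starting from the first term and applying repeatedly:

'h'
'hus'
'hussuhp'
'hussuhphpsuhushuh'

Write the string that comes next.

Rewriting the 17 symbols of hussuhphpsuhushuh one by one yields hus su hp hp su hus huh hus huh hp su hus su hp hus su hus; concatenated:

hussuhphpsuhushuhhushuhhpsuhussuhphussuhus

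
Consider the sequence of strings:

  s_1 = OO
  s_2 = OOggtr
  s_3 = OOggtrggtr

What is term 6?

OOggtrggtrggtrggtrggtr

Each term is the previous one with ggtr appended.
From OOggtrggtr, 3 further steps: OOggtrggtr → OOggtrggtrggtr → OOggtrggtrggtrggtr → (answer).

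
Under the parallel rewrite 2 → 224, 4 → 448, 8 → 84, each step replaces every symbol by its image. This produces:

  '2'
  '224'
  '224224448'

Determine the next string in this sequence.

22422444822422444844844884

Expanding 224224448: 2→224, 2→224, 4→448, 2→224, 2→224, 4→448, 4→448, 4→448, 8→84. Concatenated: 224 224 448 224 224 448 448 448 84.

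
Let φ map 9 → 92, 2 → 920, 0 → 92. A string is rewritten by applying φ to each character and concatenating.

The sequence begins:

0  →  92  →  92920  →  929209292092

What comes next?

92920929209292920929209292920

Apply φ to 929209292092 symbol by symbol: 9→92, 2→920, 9→92, 2→920, 0→92, 9→92, 2→920, 9→92, 2→920, 0→92, 9→92, 2→920; joined: 92 920 92 920 92 92 920 92 920 92 92 920.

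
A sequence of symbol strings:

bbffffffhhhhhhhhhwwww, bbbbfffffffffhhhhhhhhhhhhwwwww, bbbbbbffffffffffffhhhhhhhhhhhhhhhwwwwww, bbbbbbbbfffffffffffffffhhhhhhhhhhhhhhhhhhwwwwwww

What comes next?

Reading off run lengths: b runs 2, 4, 6, 8; f runs 6, 9, 12, 15; h runs 9, 12, 15, 18; w runs 4, 5, 6, 7 — each is linear in n, where the shown terms are n = 2, 3, 4, 5.
Setting n = 6 gives 10, 18, 21, 8 characters in each block.

bbbbbbbbbbffffffffffffffffffhhhhhhhhhhhhhhhhhhhhhwwwwwwww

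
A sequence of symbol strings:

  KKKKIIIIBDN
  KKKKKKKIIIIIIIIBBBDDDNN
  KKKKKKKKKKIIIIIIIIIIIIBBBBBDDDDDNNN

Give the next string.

KKKKKKKKKKKKKIIIIIIIIIIIIIIIIBBBBBBBDDDDDDDNNNN

Reading off run lengths: K runs 4, 7, 10; I runs 4, 8, 12; B runs 1, 3, 5; D runs 1, 3, 5; N runs 1, 2, 3 — each is linear in n (n = 1, 2, …).
Setting n = 4 gives 13, 16, 7, 7, 4 characters in each block.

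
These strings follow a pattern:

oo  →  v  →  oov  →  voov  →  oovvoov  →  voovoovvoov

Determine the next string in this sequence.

From term 3 onward, concatenate the second-to-last term with the last: oo·v = oov, v·oov = voov, …
Continuing: oovvoov · voovoovvoov gives term 7.

oovvoovvoovoovvoov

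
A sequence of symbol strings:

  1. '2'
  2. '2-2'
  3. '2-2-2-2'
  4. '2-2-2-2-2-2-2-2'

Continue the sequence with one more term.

2-2-2-2-2-2-2-2-2-2-2-2-2-2-2-2

Every step duplicates the string with '-' between the halves.
So the next term is two copies of 2-2-2-2-2-2-2-2 with '-' between the halves.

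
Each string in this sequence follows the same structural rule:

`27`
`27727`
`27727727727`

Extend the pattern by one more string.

27727727727727727727727

Every step duplicates the string with '7' between the halves.
So the next term is two copies of 27727727727 with '7' between the halves.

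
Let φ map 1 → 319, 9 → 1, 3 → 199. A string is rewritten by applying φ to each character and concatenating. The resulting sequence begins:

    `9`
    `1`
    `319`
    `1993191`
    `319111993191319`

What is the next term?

Replace each of the 15 characters of 319111993191319 in place — 199 319 1 319 319 319 1 1 199 319 1 319 199 319 1 — and concatenate.

19931913193193191119931913191993191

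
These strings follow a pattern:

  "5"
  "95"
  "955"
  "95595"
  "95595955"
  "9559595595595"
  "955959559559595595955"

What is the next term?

This is a Fibonacci-style word recurrence s(k) = s(k−1)·s(k−2): e.g. 95·5 = 955.
So term 8 is 955959559559595595955·9559595595595.

9559595595595955959559559595595595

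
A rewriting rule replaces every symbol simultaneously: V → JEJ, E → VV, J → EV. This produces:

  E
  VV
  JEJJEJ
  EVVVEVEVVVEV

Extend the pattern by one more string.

VVJEJJEJJEJVVJEJVVJEJJEJJEJVVJEJ

Expanding EVVVEVEVVVEV: E→VV, V→JEJ, V→JEJ, V→JEJ, E→VV, V→JEJ, E→VV, V→JEJ, V→JEJ, V→JEJ, E→VV, V→JEJ. Concatenated: VV JEJ JEJ JEJ VV JEJ VV JEJ JEJ JEJ VV JEJ.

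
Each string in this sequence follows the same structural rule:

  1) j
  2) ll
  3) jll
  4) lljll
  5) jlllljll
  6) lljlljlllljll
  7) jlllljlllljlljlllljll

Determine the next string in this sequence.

lljlljlllljlljlllljlllljlljlllljll

Each term (from the third on) is the two preceding terms concatenated in order: term 3 = j·ll = jll.
So term 8 is lljlljlllljll·jlllljlllljlljlllljll.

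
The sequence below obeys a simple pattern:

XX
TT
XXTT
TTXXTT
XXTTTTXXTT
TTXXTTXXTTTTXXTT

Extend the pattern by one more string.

XXTTTTXXTTTTXXTTXXTTTTXXTT

From term 3 onward, concatenate the second-to-last term with the last: XX·TT = XXTT, TT·XXTT = TTXXTT, …
The next term joins XXTTTTXXTT and TTXXTTXXTTTTXXTT.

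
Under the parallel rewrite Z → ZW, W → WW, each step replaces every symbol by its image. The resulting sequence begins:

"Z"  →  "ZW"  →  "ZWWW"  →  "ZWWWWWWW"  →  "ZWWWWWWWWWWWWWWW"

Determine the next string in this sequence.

ZWWWWWWWWWWWWWWWWWWWWWWWWWWWWWWW

Applying the rule to each of the 16 symbols of ZWWWWWWWWWWWWWWW gives the pieces ZW WW WW WW WW WW WW WW WW WW WW WW WW WW WW WW, which concatenate to the answer.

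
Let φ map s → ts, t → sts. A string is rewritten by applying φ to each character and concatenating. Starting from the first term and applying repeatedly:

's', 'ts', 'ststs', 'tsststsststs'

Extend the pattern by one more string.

Rewriting each symbol of tsststsststs: t→sts, s→ts, s→ts, t→sts, s→ts, t→sts, s→ts, s→ts, t→sts, s→ts, t→sts, s→ts, which concatenates to sts ts ts sts ts sts ts ts sts ts sts ts.

stststsststsstststsststsststs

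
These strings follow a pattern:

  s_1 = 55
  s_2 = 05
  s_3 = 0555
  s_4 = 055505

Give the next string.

0555050555

Each term (from the third on) is the previous term followed by the one before it: term 3 = 05·55 = 0555.
The next term joins 055505 and 0555.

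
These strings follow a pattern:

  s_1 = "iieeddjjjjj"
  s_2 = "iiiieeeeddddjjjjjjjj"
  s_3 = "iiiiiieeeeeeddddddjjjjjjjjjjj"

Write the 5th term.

Each string has the form i^{2n} e^{2n} d^{2n} j^{3n+2} (n = 1, 2, …).
Setting n = 5 gives 10, 10, 10, 17 characters in each block.

iiiiiiiiiieeeeeeeeeeddddddddddjjjjjjjjjjjjjjjjj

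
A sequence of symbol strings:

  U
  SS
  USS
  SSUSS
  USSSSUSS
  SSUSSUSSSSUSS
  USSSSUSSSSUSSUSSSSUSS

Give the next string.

SSUSSUSSSSUSSUSSSSUSSSSUSSUSSSSUSS

From term 3 onward, concatenate the second-to-last term with the last: U·SS = USS, SS·USS = SSUSS, …
The next term joins SSUSSUSSSSUSS and USSSSUSSSSUSSUSSSSUSS.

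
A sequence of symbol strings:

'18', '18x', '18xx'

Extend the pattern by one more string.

18xxx

The strings grow by a fixed suffix x each time.
One more step from 18xx gives the answer.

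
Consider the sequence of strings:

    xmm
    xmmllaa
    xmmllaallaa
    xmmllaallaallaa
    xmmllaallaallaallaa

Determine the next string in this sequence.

The strings grow by a fixed suffix llaa each time.
One more step from xmmllaallaallaallaa gives the answer.

xmmllaallaallaallaallaa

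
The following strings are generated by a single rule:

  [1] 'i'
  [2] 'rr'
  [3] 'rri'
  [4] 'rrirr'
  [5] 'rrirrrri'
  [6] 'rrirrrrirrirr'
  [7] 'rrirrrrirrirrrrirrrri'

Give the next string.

rrirrrrirrirrrrirrrrirrirrrrirrirr

This is a Fibonacci-style word recurrence s(k) = s(k−1)·s(k−2): e.g. rr·i = rri.
Continuing: rrirrrrirrirrrrirrrri · rrirrrrirrirr gives term 8.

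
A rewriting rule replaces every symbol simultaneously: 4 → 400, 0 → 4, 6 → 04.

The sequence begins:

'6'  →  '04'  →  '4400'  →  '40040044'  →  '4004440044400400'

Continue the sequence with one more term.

Rewriting the 16 symbols of 4004440044400400 one by one yields 400 4 4 400 400 400 4 4 400 400 400 4 4 400 4 4; concatenated:

40044400400400444004004004440044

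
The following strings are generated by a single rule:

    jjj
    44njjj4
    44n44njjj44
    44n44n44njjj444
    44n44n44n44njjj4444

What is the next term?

Each term wraps the previous one in 44n on the left and 4 on the right.
Applying this once more to 44n44n44n44njjj4444:

44n44n44n44n44njjj44444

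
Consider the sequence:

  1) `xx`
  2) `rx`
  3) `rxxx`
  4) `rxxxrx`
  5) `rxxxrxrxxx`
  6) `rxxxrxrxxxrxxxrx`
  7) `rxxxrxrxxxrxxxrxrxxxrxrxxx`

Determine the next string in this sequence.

Each term (from the third on) is the previous term followed by the one before it: term 3 = rx·xx = rxxx.
Continuing: rxxxrxrxxxrxxxrxrxxxrxrxxx · rxxxrxrxxxrxxxrx gives term 8.

rxxxrxrxxxrxxxrxrxxxrxrxxxrxxxrxrxxxrxxxrx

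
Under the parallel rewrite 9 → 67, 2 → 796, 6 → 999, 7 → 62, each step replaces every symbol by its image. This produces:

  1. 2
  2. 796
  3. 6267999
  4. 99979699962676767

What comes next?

6767676267999676767999796999629996299962

φ(99979699962676767) expands symbol-by-symbol to 67 67 67 62 67 999 67 67 67 999 796 999 62 999 62 999 62; joining the 17 pieces gives the next term.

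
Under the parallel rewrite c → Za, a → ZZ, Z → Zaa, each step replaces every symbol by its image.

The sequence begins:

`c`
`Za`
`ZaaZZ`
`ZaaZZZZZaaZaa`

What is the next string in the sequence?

Replace each of the 13 characters of ZaaZZZZZaaZaa in place — Zaa ZZ ZZ Zaa Zaa Zaa Zaa Zaa ZZ ZZ Zaa ZZ ZZ — and concatenate.

ZaaZZZZZaaZaaZaaZaaZaaZZZZZaaZZZZ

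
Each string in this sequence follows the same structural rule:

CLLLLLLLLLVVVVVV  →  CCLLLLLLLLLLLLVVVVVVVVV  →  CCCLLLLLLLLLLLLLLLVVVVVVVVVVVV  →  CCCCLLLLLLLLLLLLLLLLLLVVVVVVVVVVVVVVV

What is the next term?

Reading off run lengths: C runs 1, 2, 3, 4; L runs 9, 12, 15, 18; V runs 6, 9, 12, 15 — each is linear in n, where the shown terms are n = 2, 3, 4, 5.
Setting n = 6 gives 5, 21, 18 characters in each block.

CCCCCLLLLLLLLLLLLLLLLLLLLLVVVVVVVVVVVVVVVVVV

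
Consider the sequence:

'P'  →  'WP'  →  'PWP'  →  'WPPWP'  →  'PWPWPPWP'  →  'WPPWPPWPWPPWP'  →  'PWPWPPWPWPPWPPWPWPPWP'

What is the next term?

Each term (from the third on) is the two preceding terms concatenated in order: term 3 = P·WP = PWP.
The next term joins WPPWPPWPWPPWP and PWPWPPWPWPPWPPWPWPPWP.

WPPWPPWPWPPWPPWPWPPWPWPPWPPWPWPPWP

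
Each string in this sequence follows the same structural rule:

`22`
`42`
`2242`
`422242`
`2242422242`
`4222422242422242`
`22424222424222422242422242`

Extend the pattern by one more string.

422242224242224222424222424222422242422242

From term 3 onward, concatenate the second-to-last term with the last: 22·42 = 2242, 42·2242 = 422242, …
So term 8 is 4222422242422242·22424222424222422242422242.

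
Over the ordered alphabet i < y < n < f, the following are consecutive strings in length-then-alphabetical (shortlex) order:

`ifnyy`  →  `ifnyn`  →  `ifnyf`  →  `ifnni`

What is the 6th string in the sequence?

Advancing 2 positions from ifnni through ifnni → ifnny reaches term 6.

ifnnn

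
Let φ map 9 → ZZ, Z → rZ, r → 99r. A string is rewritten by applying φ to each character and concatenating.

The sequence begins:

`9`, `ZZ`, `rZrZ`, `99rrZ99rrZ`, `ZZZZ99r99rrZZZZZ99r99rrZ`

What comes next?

rZrZrZrZZZZZ99rZZZZ99r99rrZrZrZrZrZZZZZ99rZZZZ99r99rrZ

Replace each of the 24 characters of ZZZZ99r99rrZZZZZ99r99rrZ in place — rZ rZ rZ rZ ZZ ZZ 99r ZZ ZZ 99r 99r rZ rZ rZ rZ rZ ZZ ZZ 99r ZZ ZZ 99r 99r rZ — and concatenate.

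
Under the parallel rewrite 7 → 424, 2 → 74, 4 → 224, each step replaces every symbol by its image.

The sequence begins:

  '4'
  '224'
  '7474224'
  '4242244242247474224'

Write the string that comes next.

Replace each of the 19 characters of 4242244242247474224 in place — 224 74 224 74 74 224 224 74 224 74 74 224 424 224 424 224 74 74 224 — and concatenate.

2247422474742242247422474742244242244242247474224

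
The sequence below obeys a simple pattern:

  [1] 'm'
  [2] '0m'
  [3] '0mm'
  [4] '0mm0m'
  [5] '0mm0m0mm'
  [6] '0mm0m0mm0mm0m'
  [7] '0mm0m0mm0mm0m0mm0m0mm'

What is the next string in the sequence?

0mm0m0mm0mm0m0mm0m0mm0mm0m0mm0mm0m

This is a Fibonacci-style word recurrence s(k) = s(k−1)·s(k−2): e.g. 0m·m = 0mm.
The next term joins 0mm0m0mm0mm0m0mm0m0mm and 0mm0m0mm0mm0m.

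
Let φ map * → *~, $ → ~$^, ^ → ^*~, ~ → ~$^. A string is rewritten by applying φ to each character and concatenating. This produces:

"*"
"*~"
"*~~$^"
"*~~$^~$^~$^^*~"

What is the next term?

*~~$^~$^~$^^*~~$^~$^^*~~$^~$^^*~^*~*~~$^

Replace each of the 14 characters of *~~$^~$^~$^^*~ in place — *~ ~$^ ~$^ ~$^ ^*~ ~$^ ~$^ ^*~ ~$^ ~$^ ^*~ ^*~ *~ ~$^ — and concatenate.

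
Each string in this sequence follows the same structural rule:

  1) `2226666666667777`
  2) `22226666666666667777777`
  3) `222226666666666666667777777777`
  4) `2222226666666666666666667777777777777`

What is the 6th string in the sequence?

Term n consists of n+1 2's, followed by 3n+3 6's, followed by 3n-2 7's, where the shown terms are n = 2, 3, 4, 5.
For term 6, n = 7, so the run lengths are 8, 24, 19.

222222226666666666666666666666667777777777777777777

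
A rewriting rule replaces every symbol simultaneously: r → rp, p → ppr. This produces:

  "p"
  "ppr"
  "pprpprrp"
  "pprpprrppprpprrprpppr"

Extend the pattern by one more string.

Rewriting the 21 symbols of pprpprrppprpprrprpppr one by one yields ppr ppr rp ppr ppr rp rp ppr ppr ppr rp ppr ppr rp rp ppr rp ppr ppr ppr rp; concatenated:

pprpprrppprpprrprppprpprpprrppprpprrprppprrppprpprpprrp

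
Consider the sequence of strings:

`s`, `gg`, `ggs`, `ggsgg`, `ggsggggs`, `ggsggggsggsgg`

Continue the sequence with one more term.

ggsggggsggsggggsggggs

From term 3 onward, concatenate the last term with the second-to-last: gg·s = ggs, ggs·gg = ggsgg, …
Continuing: ggsggggsggsgg · ggsggggs gives term 7.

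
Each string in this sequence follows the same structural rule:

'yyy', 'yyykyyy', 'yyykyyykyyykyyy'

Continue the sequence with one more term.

Every step duplicates the string with 'k' between the halves.
One more doubling of yyykyyykyyykyyy gives the answer.

yyykyyykyyykyyykyyykyyykyyykyyy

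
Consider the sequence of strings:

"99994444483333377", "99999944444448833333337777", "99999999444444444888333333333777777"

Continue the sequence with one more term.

99999999994444444444488883333333333377777777

Each string has the form 9^{2n} 4^{2n+1} 8^{n-1} 3^{2n+1} 7^{2n-2}, where the shown terms are n = 2, 3, 4.
At n = 5 the blocks have lengths 10, 11, 4, 11, 8.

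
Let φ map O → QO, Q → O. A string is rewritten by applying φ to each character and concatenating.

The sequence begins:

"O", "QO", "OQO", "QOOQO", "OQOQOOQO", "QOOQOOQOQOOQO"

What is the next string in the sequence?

Applying the rule to each of the 13 symbols of QOOQOOQOQOOQO gives the pieces O QO QO O QO QO O QO O QO QO O QO, which concatenate to the answer.

OQOQOOQOQOOQOOQOQOOQO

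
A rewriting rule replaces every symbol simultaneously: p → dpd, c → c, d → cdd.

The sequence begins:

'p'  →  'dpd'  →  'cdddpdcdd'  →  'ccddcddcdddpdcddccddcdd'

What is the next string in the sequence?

Rewriting the 23 symbols of ccddcddcdddpdcddccddcdd one by one yields c c cdd cdd c cdd cdd c cdd cdd cdd dpd cdd c cdd cdd c c cdd cdd c cdd cdd; concatenated:

cccddcddccddcddccddcddcdddpdcddccddcddcccddcddccddcdd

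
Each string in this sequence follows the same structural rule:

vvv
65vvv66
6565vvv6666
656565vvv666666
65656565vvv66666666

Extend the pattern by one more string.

s(k+1) = 65·s(k)·66, so each term gains 65 as a prefix and 66 as a suffix.
So the next term is 65·65656565vvv66666666·66.

6565656565vvv6666666666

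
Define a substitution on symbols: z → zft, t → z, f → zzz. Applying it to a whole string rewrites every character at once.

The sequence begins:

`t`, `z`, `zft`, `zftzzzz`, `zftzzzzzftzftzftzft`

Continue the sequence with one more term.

zftzzzzzftzftzftzftzftzzzzzftzzzzzftzzzzzftzzzz

Applying the rule to each of the 19 symbols of zftzzzzzftzftzftzft gives the pieces zft zzz z zft zft zft zft zft zzz z zft zzz z zft zzz z zft zzz z, which concatenate to the answer.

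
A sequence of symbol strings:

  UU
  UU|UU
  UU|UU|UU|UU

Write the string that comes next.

Every step duplicates the string with '|' between the halves.
Doubling UU|UU|UU|UU with '|' between the halves:

UU|UU|UU|UU|UU|UU|UU|UU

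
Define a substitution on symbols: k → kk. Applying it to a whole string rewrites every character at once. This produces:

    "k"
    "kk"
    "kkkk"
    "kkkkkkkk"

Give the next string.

kkkkkkkkkkkkkkkk

Rewriting each symbol of kkkkkkkk: k→kk, k→kk, k→kk, k→kk, k→kk, k→kk, k→kk, k→kk, which concatenates to kk kk kk kk kk kk kk kk.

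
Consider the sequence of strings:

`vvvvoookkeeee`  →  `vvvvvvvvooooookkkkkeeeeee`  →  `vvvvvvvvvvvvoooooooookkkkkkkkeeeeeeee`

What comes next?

Term n consists of 4n v's, followed by 3n o's, followed by 3n-1 k's, followed by 2n+2 e's (n = 1, 2, …).
Setting n = 4 gives 16, 12, 11, 10 characters in each block.

vvvvvvvvvvvvvvvvooooooooooookkkkkkkkkkkeeeeeeeeee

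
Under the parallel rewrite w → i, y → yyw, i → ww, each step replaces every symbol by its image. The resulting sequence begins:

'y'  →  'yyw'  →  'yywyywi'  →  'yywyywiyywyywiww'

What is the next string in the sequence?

Replace each of the 16 characters of yywyywiyywyywiww in place — yyw yyw i yyw yyw i ww yyw yyw i yyw yyw i ww i i — and concatenate.

yywyywiyywyywiwwyywyywiyywyywiwwii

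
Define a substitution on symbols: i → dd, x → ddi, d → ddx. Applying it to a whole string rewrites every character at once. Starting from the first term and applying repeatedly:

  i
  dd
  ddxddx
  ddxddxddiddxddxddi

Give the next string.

Replace each of the 18 characters of ddxddxddiddxddxddi in place — ddx ddx ddi ddx ddx ddi ddx ddx dd ddx ddx ddi ddx ddx ddi ddx ddx dd — and concatenate.

ddxddxddiddxddxddiddxddxddddxddxddiddxddxddiddxddxdd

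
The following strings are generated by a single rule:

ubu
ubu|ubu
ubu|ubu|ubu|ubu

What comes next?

ubu|ubu|ubu|ubu|ubu|ubu|ubu|ubu

Every step duplicates the string with '|' between the halves.
So the next term is two copies of ubu|ubu|ubu|ubu with '|' between the halves.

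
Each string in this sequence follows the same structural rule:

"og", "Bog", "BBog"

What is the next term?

The strings grow by a fixed prefix B each time.
So the next term is B·BBog.

BBBog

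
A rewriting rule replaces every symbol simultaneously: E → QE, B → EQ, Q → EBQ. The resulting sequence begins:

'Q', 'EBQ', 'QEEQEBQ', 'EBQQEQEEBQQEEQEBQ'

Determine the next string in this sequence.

φ(EBQQEQEEBQQEEQEBQ) expands symbol-by-symbol to QE EQ EBQ EBQ QE EBQ QE QE EQ EBQ EBQ QE QE EBQ QE EQ EBQ; joining the 17 pieces gives the next term.

QEEQEBQEBQQEEBQQEQEEQEBQEBQQEQEEBQQEEQEBQ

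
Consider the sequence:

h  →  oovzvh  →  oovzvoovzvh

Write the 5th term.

Every step adds oovzv at the front: s(k+1) = oovzv·s(k).
From oovzvoovzvh, 2 further steps: oovzvoovzvh → oovzvoovzvoovzvh → (answer).

oovzvoovzvoovzvoovzvh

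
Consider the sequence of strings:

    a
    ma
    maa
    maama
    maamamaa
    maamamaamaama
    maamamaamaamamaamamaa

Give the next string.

This is a Fibonacci-style word recurrence s(k) = s(k−1)·s(k−2): e.g. ma·a = maa.
The next term joins maamamaamaamamaamamaa and maamamaamaama.

maamamaamaamamaamamaamaamamaamaama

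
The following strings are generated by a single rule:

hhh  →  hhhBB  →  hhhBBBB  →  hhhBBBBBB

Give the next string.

hhhBBBBBBBB

Every step adds BB to the end: s(k+1) = s(k)·BB.
One more step from hhhBBBBBB gives the answer.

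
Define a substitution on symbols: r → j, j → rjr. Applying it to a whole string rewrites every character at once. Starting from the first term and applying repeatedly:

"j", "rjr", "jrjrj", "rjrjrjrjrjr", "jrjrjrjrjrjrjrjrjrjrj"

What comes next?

Applying the rule to each of the 21 symbols of jrjrjrjrjrjrjrjrjrjrj gives the pieces rjr j rjr j rjr j rjr j rjr j rjr j rjr j rjr j rjr j rjr j rjr, which concatenate to the answer.

rjrjrjrjrjrjrjrjrjrjrjrjrjrjrjrjrjrjrjrjrjr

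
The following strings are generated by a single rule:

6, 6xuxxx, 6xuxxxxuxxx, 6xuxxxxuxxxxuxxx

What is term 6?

6xuxxxxuxxxxuxxxxuxxxxuxxx

The strings grow by a fixed suffix xuxxx each time.
From 6xuxxxxuxxxxuxxx, 2 further steps: 6xuxxxxuxxxxuxxx → 6xuxxxxuxxxxuxxxxuxxx → (answer).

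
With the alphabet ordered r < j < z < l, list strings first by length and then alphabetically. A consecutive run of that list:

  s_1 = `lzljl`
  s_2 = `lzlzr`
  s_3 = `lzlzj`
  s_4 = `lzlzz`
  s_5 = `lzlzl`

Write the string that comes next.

Find the rightmost character of lzlzl below l, bump it to the next letter, and reset everything to its right to r.

lzllr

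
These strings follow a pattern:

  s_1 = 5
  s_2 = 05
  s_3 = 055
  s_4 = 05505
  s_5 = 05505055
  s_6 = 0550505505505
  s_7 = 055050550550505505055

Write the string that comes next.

0550505505505055050550550505505505

This is a Fibonacci-style word recurrence s(k) = s(k−1)·s(k−2): e.g. 05·5 = 055.
The next term joins 055050550550505505055 and 0550505505505.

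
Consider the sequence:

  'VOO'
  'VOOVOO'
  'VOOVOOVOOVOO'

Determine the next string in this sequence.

s(k+1) = s(k)·s(k) — each term doubles the last.
Doubling VOOVOOVOOVOO:

VOOVOOVOOVOOVOOVOOVOOVOO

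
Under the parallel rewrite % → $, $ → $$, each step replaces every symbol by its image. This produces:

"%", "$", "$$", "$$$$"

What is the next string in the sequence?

$$$$$$$$

Rewriting each symbol of $$$$: $→$$, $→$$, $→$$, $→$$, which concatenates to $$ $$ $$ $$.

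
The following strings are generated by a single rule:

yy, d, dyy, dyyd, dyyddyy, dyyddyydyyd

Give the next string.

From term 3 onward, concatenate the last term with the second-to-last: d·yy = dyy, dyy·d = dyyd, …
Continuing: dyyddyydyyd · dyyddyy gives term 7.

dyyddyydyyddyyddyy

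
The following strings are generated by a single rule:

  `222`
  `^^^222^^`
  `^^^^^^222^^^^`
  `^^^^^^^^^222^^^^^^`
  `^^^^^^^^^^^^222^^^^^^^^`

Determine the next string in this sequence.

^^^^^^^^^^^^^^^222^^^^^^^^^^

Each term wraps the previous one in ^^^ on the left and ^^ on the right.
One more step from ^^^^^^^^^^^^222^^^^^^^^ gives the answer.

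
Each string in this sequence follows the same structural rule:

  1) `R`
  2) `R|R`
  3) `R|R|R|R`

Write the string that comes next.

R|R|R|R|R|R|R|R

s(k+1) = s(k)·|·s(k) — each term doubles the last with '|' between the halves.
So the next term is two copies of R|R|R|R with '|' between the halves.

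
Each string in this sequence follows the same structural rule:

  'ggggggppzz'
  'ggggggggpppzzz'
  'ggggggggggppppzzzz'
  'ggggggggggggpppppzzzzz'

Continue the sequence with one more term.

ggggggggggggggppppppzzzzzz

Each string has the form g^{2n+2} p^{n} z^{n}, where the shown terms are n = 2, 3, 4, 5.
At n = 6 the blocks have lengths 14, 6, 6.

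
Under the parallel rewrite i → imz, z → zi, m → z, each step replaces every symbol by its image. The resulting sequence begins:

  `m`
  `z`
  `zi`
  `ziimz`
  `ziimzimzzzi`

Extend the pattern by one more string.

ziimzimzzziimzzziziziimz

Rewriting each symbol of ziimzimzzzi: z→zi, i→imz, i→imz, m→z, z→zi, i→imz, m→z, z→zi, z→zi, z→zi, i→imz, which concatenates to zi imz imz z zi imz z zi zi zi imz.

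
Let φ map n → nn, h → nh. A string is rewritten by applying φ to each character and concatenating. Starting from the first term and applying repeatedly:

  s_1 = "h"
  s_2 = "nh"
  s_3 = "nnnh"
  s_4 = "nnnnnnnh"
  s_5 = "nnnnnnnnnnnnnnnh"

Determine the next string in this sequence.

Applying the rule to each of the 16 symbols of nnnnnnnnnnnnnnnh gives the pieces nn nn nn nn nn nn nn nn nn nn nn nn nn nn nn nh, which concatenate to the answer.

nnnnnnnnnnnnnnnnnnnnnnnnnnnnnnnh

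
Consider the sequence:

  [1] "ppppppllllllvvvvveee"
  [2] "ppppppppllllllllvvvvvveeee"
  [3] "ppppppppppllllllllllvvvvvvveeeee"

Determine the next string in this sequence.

ppppppppppppllllllllllllvvvvvvvveeeeee

Term n consists of 2n p's, followed by 2n l's, followed by n+2 v's, followed by n e's, where the shown terms are n = 3, 4, 5.
For the next term, n = 6, so the run lengths are 12, 12, 8, 6.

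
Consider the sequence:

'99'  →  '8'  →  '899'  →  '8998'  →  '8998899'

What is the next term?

From term 3 onward, concatenate the last term with the second-to-last: 8·99 = 899, 899·8 = 8998, …
So term 6 is 8998899·8998.

89988998998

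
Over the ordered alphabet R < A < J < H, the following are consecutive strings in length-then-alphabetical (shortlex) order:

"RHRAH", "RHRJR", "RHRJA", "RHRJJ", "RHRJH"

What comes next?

RHRHR

Treat RHRJH as a base-4 numeral over the given alphabet and add one, carrying through any trailing H's.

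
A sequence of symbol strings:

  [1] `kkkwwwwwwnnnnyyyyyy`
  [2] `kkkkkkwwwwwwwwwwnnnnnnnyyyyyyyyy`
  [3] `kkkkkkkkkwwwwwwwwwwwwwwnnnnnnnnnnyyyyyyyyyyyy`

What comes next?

kkkkkkkkkkkkwwwwwwwwwwwwwwwwwwnnnnnnnnnnnnnyyyyyyyyyyyyyyy

Term n consists of 3n k's, followed by 4n+2 w's, followed by 3n+1 n's, followed by 3n+3 y's (n = 1, 2, …).
For the next term, n = 4, so the run lengths are 12, 18, 13, 15.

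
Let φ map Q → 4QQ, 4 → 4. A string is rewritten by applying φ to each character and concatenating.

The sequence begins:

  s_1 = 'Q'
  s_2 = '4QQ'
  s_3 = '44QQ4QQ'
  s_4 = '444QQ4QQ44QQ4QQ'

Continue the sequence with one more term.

φ(444QQ4QQ44QQ4QQ) expands symbol-by-symbol to 4 4 4 4QQ 4QQ 4 4QQ 4QQ 4 4 4QQ 4QQ 4 4QQ 4QQ; joining the 15 pieces gives the next term.

4444QQ4QQ44QQ4QQ444QQ4QQ44QQ4QQ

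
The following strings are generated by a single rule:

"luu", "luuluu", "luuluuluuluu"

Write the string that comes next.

Each string is two copies of the previous one concatenated.
Doubling luuluuluuluu:

luuluuluuluuluuluuluuluu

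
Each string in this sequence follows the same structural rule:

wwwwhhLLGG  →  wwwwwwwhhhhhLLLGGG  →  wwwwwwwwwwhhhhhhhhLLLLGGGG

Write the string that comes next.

Each string has the form w^{3n+1} h^{3n-1} L^{n+1} G^{n+1} (n = 1, 2, …).
For the next term, n = 4, so the run lengths are 13, 11, 5, 5.

wwwwwwwwwwwwwhhhhhhhhhhhLLLLLGGGGG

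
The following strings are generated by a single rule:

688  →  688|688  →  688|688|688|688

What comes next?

Every step duplicates the string with '|' between the halves.
So the next term is two copies of 688|688|688|688 with '|' between the halves.

688|688|688|688|688|688|688|688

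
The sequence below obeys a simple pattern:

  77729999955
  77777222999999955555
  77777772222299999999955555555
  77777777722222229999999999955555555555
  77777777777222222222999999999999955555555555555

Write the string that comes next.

The n-th term is 2n+1 7's then 2n-1 2's then 2n+3 9's then 3n-1 5's (n = 1, 2, …).
For the next term, n = 6, so the run lengths are 13, 11, 15, 17.

77777777777772222222222299999999999999955555555555555555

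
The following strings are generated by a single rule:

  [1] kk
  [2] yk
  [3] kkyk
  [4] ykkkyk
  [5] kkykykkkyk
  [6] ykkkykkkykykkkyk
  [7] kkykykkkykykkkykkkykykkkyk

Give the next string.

ykkkykkkykykkkykkkykykkkykykkkykkkykykkkyk

From term 3 onward, concatenate the second-to-last term with the last: kk·yk = kkyk, yk·kkyk = ykkkyk, …
So term 8 is ykkkykkkykykkkyk·kkykykkkykykkkykkkykykkkyk.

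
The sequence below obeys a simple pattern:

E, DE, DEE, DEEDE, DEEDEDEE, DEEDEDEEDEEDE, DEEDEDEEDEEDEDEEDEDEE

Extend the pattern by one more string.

DEEDEDEEDEEDEDEEDEDEEDEEDEDEEDEEDE

From term 3 onward, concatenate the last term with the second-to-last: DE·E = DEE, DEE·DE = DEEDE, …
So term 8 is DEEDEDEEDEEDEDEEDEDEE·DEEDEDEEDEEDE.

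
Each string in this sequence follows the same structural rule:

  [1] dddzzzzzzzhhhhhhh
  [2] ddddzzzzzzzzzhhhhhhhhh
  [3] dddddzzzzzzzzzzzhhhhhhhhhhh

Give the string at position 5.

Each string has the form d^{n} z^{2n+1} h^{2n+1}, where the shown terms are n = 3, 4, 5.
Setting n = 7 gives 7, 15, 15 characters in each block.

dddddddzzzzzzzzzzzzzzzhhhhhhhhhhhhhhh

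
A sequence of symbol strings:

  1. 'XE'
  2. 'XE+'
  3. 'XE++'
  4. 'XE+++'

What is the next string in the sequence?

XE++++

Each term is the previous one with + appended.
One more step from XE+++ gives the answer.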